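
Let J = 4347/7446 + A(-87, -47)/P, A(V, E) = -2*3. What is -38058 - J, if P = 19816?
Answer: -467961796647/12295828 ≈ -38059.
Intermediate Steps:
A(V, E) = -6
J = 7174623/12295828 (J = 4347/7446 - 6/19816 = 4347*(1/7446) - 6*1/19816 = 1449/2482 - 3/9908 = 7174623/12295828 ≈ 0.58350)
-38058 - J = -38058 - 1*7174623/12295828 = -38058 - 7174623/12295828 = -467961796647/12295828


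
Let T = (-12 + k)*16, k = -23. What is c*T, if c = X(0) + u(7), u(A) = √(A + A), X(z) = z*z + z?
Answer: -560*√14 ≈ -2095.3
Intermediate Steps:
X(z) = z + z² (X(z) = z² + z = z + z²)
u(A) = √2*√A (u(A) = √(2*A) = √2*√A)
c = √14 (c = 0*(1 + 0) + √2*√7 = 0*1 + √14 = 0 + √14 = √14 ≈ 3.7417)
T = -560 (T = (-12 - 23)*16 = -35*16 = -560)
c*T = √14*(-560) = -560*√14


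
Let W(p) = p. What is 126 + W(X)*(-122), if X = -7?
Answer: 980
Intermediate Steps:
126 + W(X)*(-122) = 126 - 7*(-122) = 126 + 854 = 980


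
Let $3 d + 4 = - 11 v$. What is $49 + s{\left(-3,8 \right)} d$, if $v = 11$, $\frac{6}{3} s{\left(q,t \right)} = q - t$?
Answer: $\frac{1669}{6} \approx 278.17$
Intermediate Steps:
$s{\left(q,t \right)} = \frac{q}{2} - \frac{t}{2}$ ($s{\left(q,t \right)} = \frac{q - t}{2} = \frac{q}{2} - \frac{t}{2}$)
$d = - \frac{125}{3}$ ($d = - \frac{4}{3} + \frac{\left(-11\right) 11}{3} = - \frac{4}{3} + \frac{1}{3} \left(-121\right) = - \frac{4}{3} - \frac{121}{3} = - \frac{125}{3} \approx -41.667$)
$49 + s{\left(-3,8 \right)} d = 49 + \left(\frac{1}{2} \left(-3\right) - 4\right) \left(- \frac{125}{3}\right) = 49 + \left(- \frac{3}{2} - 4\right) \left(- \frac{125}{3}\right) = 49 - - \frac{1375}{6} = 49 + \frac{1375}{6} = \frac{1669}{6}$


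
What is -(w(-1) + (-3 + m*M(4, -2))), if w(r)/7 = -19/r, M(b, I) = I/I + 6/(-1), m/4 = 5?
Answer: -30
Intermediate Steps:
m = 20 (m = 4*5 = 20)
M(b, I) = -5 (M(b, I) = 1 + 6*(-1) = 1 - 6 = -5)
w(r) = -133/r (w(r) = 7*(-19/r) = -133/r)
-(w(-1) + (-3 + m*M(4, -2))) = -(-133/(-1) + (-3 + 20*(-5))) = -(-133*(-1) + (-3 - 100)) = -(133 - 103) = -1*30 = -30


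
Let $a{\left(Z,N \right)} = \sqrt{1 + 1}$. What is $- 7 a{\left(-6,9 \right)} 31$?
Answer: $- 217 \sqrt{2} \approx -306.88$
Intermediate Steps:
$a{\left(Z,N \right)} = \sqrt{2}$
$- 7 a{\left(-6,9 \right)} 31 = - 7 \sqrt{2} \cdot 31 = - 217 \sqrt{2}$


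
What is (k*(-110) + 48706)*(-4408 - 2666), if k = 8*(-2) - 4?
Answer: -360109044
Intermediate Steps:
k = -20 (k = -16 - 4 = -20)
(k*(-110) + 48706)*(-4408 - 2666) = (-20*(-110) + 48706)*(-4408 - 2666) = (2200 + 48706)*(-7074) = 50906*(-7074) = -360109044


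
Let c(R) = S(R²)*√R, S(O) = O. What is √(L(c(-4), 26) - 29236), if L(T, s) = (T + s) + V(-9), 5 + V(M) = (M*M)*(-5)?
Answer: 2*√(-7405 + 8*I) ≈ 0.092967 + 172.1*I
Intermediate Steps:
V(M) = -5 - 5*M² (V(M) = -5 + (M*M)*(-5) = -5 + M²*(-5) = -5 - 5*M²)
c(R) = R^(5/2) (c(R) = R²*√R = R^(5/2))
L(T, s) = -410 + T + s (L(T, s) = (T + s) + (-5 - 5*(-9)²) = (T + s) + (-5 - 5*81) = (T + s) + (-5 - 405) = (T + s) - 410 = -410 + T + s)
√(L(c(-4), 26) - 29236) = √((-410 + (-4)^(5/2) + 26) - 29236) = √((-410 + 32*I + 26) - 29236) = √((-384 + 32*I) - 29236) = √(-29620 + 32*I)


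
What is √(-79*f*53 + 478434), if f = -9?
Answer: 7*√10533 ≈ 718.41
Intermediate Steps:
√(-79*f*53 + 478434) = √(-79*(-9)*53 + 478434) = √(711*53 + 478434) = √(37683 + 478434) = √516117 = 7*√10533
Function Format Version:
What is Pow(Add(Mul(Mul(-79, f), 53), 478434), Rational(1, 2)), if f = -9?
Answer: Mul(7, Pow(10533, Rational(1, 2))) ≈ 718.41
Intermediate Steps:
Pow(Add(Mul(Mul(-79, f), 53), 478434), Rational(1, 2)) = Pow(Add(Mul(Mul(-79, -9), 53), 478434), Rational(1, 2)) = Pow(Add(Mul(711, 53), 478434), Rational(1, 2)) = Pow(Add(37683, 478434), Rational(1, 2)) = Pow(516117, Rational(1, 2)) = Mul(7, Pow(10533, Rational(1, 2)))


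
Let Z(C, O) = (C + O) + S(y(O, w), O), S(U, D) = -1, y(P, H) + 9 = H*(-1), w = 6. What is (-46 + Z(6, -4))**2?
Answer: 2025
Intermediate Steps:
y(P, H) = -9 - H (y(P, H) = -9 + H*(-1) = -9 - H)
Z(C, O) = -1 + C + O (Z(C, O) = (C + O) - 1 = -1 + C + O)
(-46 + Z(6, -4))**2 = (-46 + (-1 + 6 - 4))**2 = (-46 + 1)**2 = (-45)**2 = 2025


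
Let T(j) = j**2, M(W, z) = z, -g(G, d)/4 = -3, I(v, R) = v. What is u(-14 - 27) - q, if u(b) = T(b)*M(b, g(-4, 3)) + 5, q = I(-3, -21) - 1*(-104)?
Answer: 20076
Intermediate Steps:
g(G, d) = 12 (g(G, d) = -4*(-3) = 12)
q = 101 (q = -3 - 1*(-104) = -3 + 104 = 101)
u(b) = 5 + 12*b**2 (u(b) = b**2*12 + 5 = 12*b**2 + 5 = 5 + 12*b**2)
u(-14 - 27) - q = (5 + 12*(-14 - 27)**2) - 1*101 = (5 + 12*(-41)**2) - 101 = (5 + 12*1681) - 101 = (5 + 20172) - 101 = 20177 - 101 = 20076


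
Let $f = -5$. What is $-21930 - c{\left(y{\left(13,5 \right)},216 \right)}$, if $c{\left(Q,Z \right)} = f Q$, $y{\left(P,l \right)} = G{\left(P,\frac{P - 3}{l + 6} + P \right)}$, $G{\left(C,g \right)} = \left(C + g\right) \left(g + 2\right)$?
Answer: $- \frac{2394530}{121} \approx -19790.0$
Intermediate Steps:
$G{\left(C,g \right)} = \left(2 + g\right) \left(C + g\right)$ ($G{\left(C,g \right)} = \left(C + g\right) \left(2 + g\right) = \left(2 + g\right) \left(C + g\right)$)
$y{\left(P,l \right)} = \left(P + \frac{-3 + P}{6 + l}\right)^{2} + 4 P + P \left(P + \frac{-3 + P}{6 + l}\right) + \frac{2 \left(-3 + P\right)}{6 + l}$ ($y{\left(P,l \right)} = \left(\frac{P - 3}{l + 6} + P\right)^{2} + 2 P + 2 \left(\frac{P - 3}{l + 6} + P\right) + P \left(\frac{P - 3}{l + 6} + P\right) = \left(\frac{-3 + P}{6 + l} + P\right)^{2} + 2 P + 2 \left(\frac{-3 + P}{6 + l} + P\right) + P \left(\frac{-3 + P}{6 + l} + P\right) = \left(P + \frac{-3 + P}{6 + l}\right)^{2} + 2 P + 2 \left(P + \frac{-3 + P}{6 + l}\right) + P \left(P + \frac{-3 + P}{6 + l}\right) = \left(P + \frac{-3 + P}{6 + l}\right)^{2} + 2 P + \left(2 P + \frac{2 \left(-3 + P\right)}{6 + l}\right) + P \left(P + \frac{-3 + P}{6 + l}\right) = \left(P + \frac{-3 + P}{6 + l}\right)^{2} + 4 P + P \left(P + \frac{-3 + P}{6 + l}\right) + \frac{2 \left(-3 + P\right)}{6 + l}$)
$c{\left(Q,Z \right)} = - 5 Q$
$-21930 - c{\left(y{\left(13,5 \right)},216 \right)} = -21930 - - 5 \frac{\left(-3 + 13 + 13 \left(6 + 5\right)\right)^{2} + \left(6 + 5\right) \left(-6 + 2 \cdot 13 + 13 \left(-3 + 13 + 13 \left(6 + 5\right)\right) + 2 \cdot 13 \left(6 + 5\right)\right) + 2 \cdot 13 \left(6 + 5\right)^{2}}{\left(6 + 5\right)^{2}} = -21930 - - 5 \frac{\left(-3 + 13 + 13 \cdot 11\right)^{2} + 11 \left(-6 + 26 + 13 \left(-3 + 13 + 13 \cdot 11\right) + 2 \cdot 13 \cdot 11\right) + 2 \cdot 13 \cdot 11^{2}}{121} = -21930 - - 5 \frac{\left(-3 + 13 + 143\right)^{2} + 11 \left(-6 + 26 + 13 \left(-3 + 13 + 143\right) + 286\right) + 2 \cdot 13 \cdot 121}{121} = -21930 - - 5 \frac{153^{2} + 11 \left(-6 + 26 + 13 \cdot 153 + 286\right) + 3146}{121} = -21930 - - 5 \frac{23409 + 11 \left(-6 + 26 + 1989 + 286\right) + 3146}{121} = -21930 - - 5 \frac{23409 + 11 \cdot 2295 + 3146}{121} = -21930 - - 5 \frac{23409 + 25245 + 3146}{121} = -21930 - - 5 \cdot \frac{1}{121} \cdot 51800 = -21930 - \left(-5\right) \frac{51800}{121} = -21930 - - \frac{259000}{121} = -21930 + \frac{259000}{121} = - \frac{2394530}{121}$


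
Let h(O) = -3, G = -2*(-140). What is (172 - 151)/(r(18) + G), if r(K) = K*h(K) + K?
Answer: 21/244 ≈ 0.086066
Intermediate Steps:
G = 280
r(K) = -2*K (r(K) = K*(-3) + K = -3*K + K = -2*K)
(172 - 151)/(r(18) + G) = (172 - 151)/(-2*18 + 280) = 21/(-36 + 280) = 21/244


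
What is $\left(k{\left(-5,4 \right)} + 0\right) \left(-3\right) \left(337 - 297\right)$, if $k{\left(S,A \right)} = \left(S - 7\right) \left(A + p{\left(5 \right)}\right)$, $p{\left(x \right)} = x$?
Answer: $12960$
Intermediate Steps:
$k{\left(S,A \right)} = \left(-7 + S\right) \left(5 + A\right)$ ($k{\left(S,A \right)} = \left(S - 7\right) \left(A + 5\right) = \left(S - 7\right) \left(5 + A\right) = \left(-7 + S\right) \left(5 + A\right)$)
$\left(k{\left(-5,4 \right)} + 0\right) \left(-3\right) \left(337 - 297\right) = \left(\left(-35 - 28 + 5 \left(-5\right) + 4 \left(-5\right)\right) + 0\right) \left(-3\right) \left(337 - 297\right) = \left(\left(-35 - 28 - 25 - 20\right) + 0\right) \left(-3\right) 40 = \left(-108 + 0\right) \left(-3\right) 40 = \left(-108\right) \left(-3\right) 40 = 324 \cdot 40 = 12960$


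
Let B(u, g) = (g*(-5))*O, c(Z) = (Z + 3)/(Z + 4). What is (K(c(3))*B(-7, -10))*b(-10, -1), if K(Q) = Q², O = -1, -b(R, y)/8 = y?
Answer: -14400/49 ≈ -293.88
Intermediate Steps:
b(R, y) = -8*y
c(Z) = (3 + Z)/(4 + Z)
B(u, g) = 5*g (B(u, g) = (g*(-5))*(-1) = -5*g*(-1) = 5*g)
(K(c(3))*B(-7, -10))*b(-10, -1) = (((3 + 3)/(4 + 3))²*(5*(-10)))*(-8*(-1)) = ((6/7)²*(-50))*8 = ((36/49)*(-50))*8 = -1800/49*8 = -14400/49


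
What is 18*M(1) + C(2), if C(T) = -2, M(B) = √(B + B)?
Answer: -2 + 18*√2 ≈ 23.456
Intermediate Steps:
M(B) = √2*√B (M(B) = √(2*B) = √2*√B)
18*M(1) + C(2) = 18*(√2*√1) - 2 = 18*(√2*1) - 2 = 18*√2 - 2 = -2 + 18*√2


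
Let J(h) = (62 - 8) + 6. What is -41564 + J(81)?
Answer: -41504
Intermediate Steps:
J(h) = 60 (J(h) = 54 + 6 = 60)
-41564 + J(81) = -41564 + 60 = -41504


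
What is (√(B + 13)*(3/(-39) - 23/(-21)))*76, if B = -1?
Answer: 42256*√3/273 ≈ 268.09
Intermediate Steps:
(√(B + 13)*(3/(-39) - 23/(-21)))*76 = (√(-1 + 13)*(3/(-39) - 23/(-21)))*76 = (√12*(3*(-1/39) - 23*(-1/21)))*76 = ((2*√3)*(-1/13 + 23/21))*76 = ((2*√3)*(278/273))*76 = (556*√3/273)*76 = 42256*√3/273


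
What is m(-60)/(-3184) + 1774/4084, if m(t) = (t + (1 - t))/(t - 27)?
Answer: 122854069/282825168 ≈ 0.43438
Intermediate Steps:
m(t) = 1/(-27 + t)
m(-60)/(-3184) + 1774/4084 = 1/(-27 - 60*(-3184)) + 1774/4084 = -1/3184/(-87) + 1774*(1/4084) = -1/87*(-1/3184) + 887/2042 = 1/277008 + 887/2042 = 122854069/282825168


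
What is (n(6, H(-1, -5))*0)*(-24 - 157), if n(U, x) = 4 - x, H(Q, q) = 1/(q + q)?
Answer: 0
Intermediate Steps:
H(Q, q) = 1/(2*q)
(n(6, H(-1, -5))*0)*(-24 - 157) = ((4 - 1/(2*(-5)))*0)*(-24 - 157) = ((4 - (-1)/(2*5))*0)*(-181) = ((4 - 1*(-⅒))*0)*(-181) = ((4 + ⅒)*0)*(-181) = ((41/10)*0)*(-181) = 0*(-181) = 0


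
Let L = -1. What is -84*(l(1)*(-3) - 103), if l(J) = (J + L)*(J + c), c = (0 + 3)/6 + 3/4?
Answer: 8652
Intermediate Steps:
c = 5/4 (c = 3*(⅙) + 3*(¼) = ½ + ¾ = 5/4 ≈ 1.2500)
l(J) = (-1 + J)*(5/4 + J) (l(J) = (J - 1)*(J + 5/4) = (-1 + J)*(5/4 + J))
-84*(l(1)*(-3) - 103) = -84*((-5/4 + 1² + (¼)*1)*(-3) - 103) = -84*((-5/4 + 1 + ¼)*(-3) - 103) = -84*(0*(-3) - 103) = -84*(0 - 103) = -84*(-103) = 8652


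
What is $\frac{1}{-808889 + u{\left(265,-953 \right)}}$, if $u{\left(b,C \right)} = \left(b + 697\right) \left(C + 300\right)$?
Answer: $- \frac{1}{1437075} \approx -6.9586 \cdot 10^{-7}$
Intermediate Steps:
$u{\left(b,C \right)} = \left(300 + C\right) \left(697 + b\right)$ ($u{\left(b,C \right)} = \left(697 + b\right) \left(300 + C\right) = \left(300 + C\right) \left(697 + b\right)$)
$\frac{1}{-808889 + u{\left(265,-953 \right)}} = \frac{1}{-808889 + \left(209100 + 300 \cdot 265 + 697 \left(-953\right) - 252545\right)} = \frac{1}{-808889 + \left(209100 + 79500 - 664241 - 252545\right)} = \frac{1}{-808889 - 628186} = \frac{1}{-1437075} = - \frac{1}{1437075}$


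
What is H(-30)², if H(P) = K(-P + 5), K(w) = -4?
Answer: 16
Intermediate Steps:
H(P) = -4
H(-30)² = (-4)² = 16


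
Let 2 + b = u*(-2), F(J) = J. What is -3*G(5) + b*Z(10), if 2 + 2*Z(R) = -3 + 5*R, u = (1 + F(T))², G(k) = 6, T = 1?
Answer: -243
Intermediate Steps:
u = 4 (u = (1 + 1)² = 2² = 4)
b = -10 (b = -2 + 4*(-2) = -2 - 8 = -10)
Z(R) = -5/2 + 5*R/2 (Z(R) = -1 + (-3 + 5*R)/2 = -1 + (-3/2 + 5*R/2) = -5/2 + 5*R/2)
-3*G(5) + b*Z(10) = -3*6 - 10*(-5/2 + (5/2)*10) = -18 - 10*(-5/2 + 25) = -18 - 10*45/2 = -18 - 225 = -243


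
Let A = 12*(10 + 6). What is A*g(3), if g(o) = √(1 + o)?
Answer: 384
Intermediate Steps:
A = 192 (A = 12*16 = 192)
A*g(3) = 192*√(1 + 3) = 192*√4 = 192*2 = 384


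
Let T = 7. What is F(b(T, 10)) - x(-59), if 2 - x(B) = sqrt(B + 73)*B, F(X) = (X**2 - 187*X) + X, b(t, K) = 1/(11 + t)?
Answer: -3995/324 - 59*sqrt(14) ≈ -233.09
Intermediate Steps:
F(X) = X**2 - 186*X
x(B) = 2 - B*sqrt(73 + B) (x(B) = 2 - sqrt(B + 73)*B = 2 - sqrt(73 + B)*B = 2 - B*sqrt(73 + B))
F(b(T, 10)) - x(-59) = (-186 + 1/(11 + 7))/(11 + 7) - (2 - 1*(-59)*sqrt(73 - 59)) = (-186 + 1/18)/18 - (2 - 1*(-59)*sqrt(14)) = (-186 + 1/18)/18 - (2 + 59*sqrt(14)) = (1/18)*(-3347/18) + (-2 - 59*sqrt(14)) = -3347/324 + (-2 - 59*sqrt(14)) = -3995/324 - 59*sqrt(14)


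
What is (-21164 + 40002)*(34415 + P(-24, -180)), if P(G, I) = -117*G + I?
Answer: 697816034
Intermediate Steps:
P(G, I) = I - 117*G
(-21164 + 40002)*(34415 + P(-24, -180)) = (-21164 + 40002)*(34415 + (-180 - 117*(-24))) = 18838*(34415 + (-180 + 2808)) = 18838*(34415 + 2628) = 18838*37043 = 697816034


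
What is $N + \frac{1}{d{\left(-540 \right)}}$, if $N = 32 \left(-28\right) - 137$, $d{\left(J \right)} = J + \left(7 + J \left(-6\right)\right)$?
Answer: $- \frac{2796330}{2707} \approx -1033.0$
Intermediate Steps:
$d{\left(J \right)} = 7 - 5 J$ ($d{\left(J \right)} = J - \left(-7 + 6 J\right) = 7 - 5 J$)
$N = -1033$ ($N = -896 - 137 = -1033$)
$N + \frac{1}{d{\left(-540 \right)}} = -1033 + \frac{1}{7 - -2700} = -1033 + \frac{1}{7 + 2700} = -1033 + \frac{1}{2707} = - \frac{2796330}{2707}$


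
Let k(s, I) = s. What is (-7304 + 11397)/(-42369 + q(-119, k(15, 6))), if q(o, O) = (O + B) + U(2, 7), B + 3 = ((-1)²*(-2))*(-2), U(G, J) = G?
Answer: -4093/42351 ≈ -0.096645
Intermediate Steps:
B = 1 (B = -3 + ((-1)²*(-2))*(-2) = -3 + (1*(-2))*(-2) = -3 - 2*(-2) = -3 + 4 = 1)
q(o, O) = 3 + O (q(o, O) = (O + 1) + 2 = (1 + O) + 2 = 3 + O)
(-7304 + 11397)/(-42369 + q(-119, k(15, 6))) = (-7304 + 11397)/(-42369 + (3 + 15)) = 4093/(-42369 + 18) = 4093/(-42351) = 4093*(-1/42351) = -4093/42351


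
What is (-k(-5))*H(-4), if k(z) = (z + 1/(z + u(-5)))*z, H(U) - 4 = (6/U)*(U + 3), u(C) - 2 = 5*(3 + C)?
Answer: -1815/13 ≈ -139.62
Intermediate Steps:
u(C) = 17 + 5*C (u(C) = 2 + 5*(3 + C) = 2 + (15 + 5*C) = 17 + 5*C)
H(U) = 4 + 6*(3 + U)/U (H(U) = 4 + (6/U)*(U + 3) = 4 + (6/U)*(3 + U) = 4 + 6*(3 + U)/U)
k(z) = z*(z + 1/(-8 + z)) (k(z) = (z + 1/(z + (17 + 5*(-5))))*z = (z + 1/(z + (17 - 25)))*z = (z + 1/(z - 8))*z = (z + 1/(-8 + z))*z = z*(z + 1/(-8 + z)))
(-k(-5))*H(-4) = (-(-5)*(1 + (-5)² - 8*(-5))/(-8 - 5))*(10 + 18/(-4)) = (-(-5)*(1 + 25 + 40)/(-13))*(10 + 18*(-¼)) = (-(-5)*(-1)*66/13)*(10 - 9/2) = -1*330/13*(11/2) = -330/13*11/2 = -1815/13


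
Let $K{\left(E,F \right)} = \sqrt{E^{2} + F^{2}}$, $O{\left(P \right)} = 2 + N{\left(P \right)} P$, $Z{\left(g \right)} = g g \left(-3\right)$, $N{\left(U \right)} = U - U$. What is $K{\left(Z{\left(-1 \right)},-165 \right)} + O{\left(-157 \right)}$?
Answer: $2 + 3 \sqrt{3026} \approx 167.03$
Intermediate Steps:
$N{\left(U \right)} = 0$
$Z{\left(g \right)} = - 3 g^{2}$ ($Z{\left(g \right)} = g^{2} \left(-3\right) = - 3 g^{2}$)
$O{\left(P \right)} = 2$ ($O{\left(P \right)} = 2 + 0 P = 2 + 0 = 2$)
$K{\left(Z{\left(-1 \right)},-165 \right)} + O{\left(-157 \right)} = \sqrt{\left(- 3 \left(-1\right)^{2}\right)^{2} + \left(-165\right)^{2}} + 2 = \sqrt{\left(\left(-3\right) 1\right)^{2} + 27225} + 2 = \sqrt{\left(-3\right)^{2} + 27225} + 2 = \sqrt{9 + 27225} + 2 = \sqrt{27234} + 2 = 3 \sqrt{3026} + 2 = 2 + 3 \sqrt{3026}$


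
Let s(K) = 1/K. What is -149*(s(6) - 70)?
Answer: 62431/6 ≈ 10405.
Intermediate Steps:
-149*(s(6) - 70) = -149*(1/6 - 70) = -149*(-419/6) = 62431/6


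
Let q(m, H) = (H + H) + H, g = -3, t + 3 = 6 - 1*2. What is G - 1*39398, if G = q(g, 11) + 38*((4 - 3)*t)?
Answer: -39327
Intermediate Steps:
t = 1 (t = -3 + (6 - 1*2) = -3 + (6 - 2) = -3 + 4 = 1)
q(m, H) = 3*H (q(m, H) = 2*H + H = 3*H)
G = 71 (G = 3*11 + 38*((4 - 3)*1) = 33 + 38*(1*1) = 33 + 38*1 = 33 + 38 = 71)
G - 1*39398 = 71 - 1*39398 = 71 - 39398 = -39327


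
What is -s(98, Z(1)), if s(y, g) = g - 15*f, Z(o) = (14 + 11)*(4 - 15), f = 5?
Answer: 350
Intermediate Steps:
Z(o) = -275 (Z(o) = 25*(-11) = -275)
s(y, g) = -75 + g (s(y, g) = g - 15*5 = g - 75 = -75 + g)
-s(98, Z(1)) = -(-75 - 275) = -1*(-350) = 350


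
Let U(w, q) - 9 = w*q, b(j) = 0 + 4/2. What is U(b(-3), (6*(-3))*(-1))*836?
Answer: 37620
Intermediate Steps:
b(j) = 2 (b(j) = 0 + 4*(½) = 0 + 2 = 2)
U(w, q) = 9 + q*w (U(w, q) = 9 + w*q = 9 + q*w)
U(b(-3), (6*(-3))*(-1))*836 = (9 + ((6*(-3))*(-1))*2)*836 = (9 - 18*(-1)*2)*836 = (9 + 18*2)*836 = (9 + 36)*836 = 45*836 = 37620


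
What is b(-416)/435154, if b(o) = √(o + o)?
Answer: 4*I*√13/217577 ≈ 6.6285e-5*I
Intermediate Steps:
b(o) = √2*√o (b(o) = √(2*o) = √2*√o)
b(-416)/435154 = (√2*√(-416))/435154 = (√2*(4*I*√26))*(1/435154) = (8*I*√13)*(1/435154) = 4*I*√13/217577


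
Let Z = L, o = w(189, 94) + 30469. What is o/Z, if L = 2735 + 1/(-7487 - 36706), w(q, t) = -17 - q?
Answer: 1337412759/120867854 ≈ 11.065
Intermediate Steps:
o = 30263 (o = (-17 - 1*189) + 30469 = (-17 - 189) + 30469 = -206 + 30469 = 30263)
L = 120867854/44193 (L = 2735 + 1/(-44193) = 2735 - 1/44193 = 120867854/44193 ≈ 2735.0)
Z = 120867854/44193 ≈ 2735.0
o/Z = 30263/(120867854/44193) = 30263*(44193/120867854) = 1337412759/120867854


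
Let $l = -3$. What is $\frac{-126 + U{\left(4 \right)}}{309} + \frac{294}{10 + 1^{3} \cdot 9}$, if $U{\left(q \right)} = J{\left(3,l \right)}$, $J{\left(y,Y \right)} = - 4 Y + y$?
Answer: $\frac{29579}{1957} \approx 15.114$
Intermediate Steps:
$J{\left(y,Y \right)} = y - 4 Y$
$U{\left(q \right)} = 15$ ($U{\left(q \right)} = 3 - -12 = 3 + 12 = 15$)
$\frac{-126 + U{\left(4 \right)}}{309} + \frac{294}{10 + 1^{3} \cdot 9} = \frac{-126 + 15}{309} + \frac{294}{10 + 1^{3} \cdot 9} = \left(-111\right) \frac{1}{309} + \frac{294}{10 + 1 \cdot 9} = - \frac{37}{103} + \frac{294}{10 + 9} = - \frac{37}{103} + \frac{294}{19} = \frac{29579}{1957}$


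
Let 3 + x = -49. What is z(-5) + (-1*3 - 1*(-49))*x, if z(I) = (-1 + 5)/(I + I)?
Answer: -11962/5 ≈ -2392.4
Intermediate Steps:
x = -52 (x = -3 - 49 = -52)
z(I) = 2/I (z(I) = 4/((2*I)) = 4*(1/(2*I)) = 2/I)
z(-5) + (-1*3 - 1*(-49))*x = 2/(-5) + (-1*3 - 1*(-49))*(-52) = 2*(-⅕) + (-3 + 49)*(-52) = -⅖ + 46*(-52) = -⅖ - 2392 = -11962/5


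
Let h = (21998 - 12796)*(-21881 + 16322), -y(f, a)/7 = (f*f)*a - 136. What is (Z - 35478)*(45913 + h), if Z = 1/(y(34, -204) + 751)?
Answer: 2996276613661626685/1652471 ≈ 1.8132e+12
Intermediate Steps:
y(f, a) = 952 - 7*a*f² (y(f, a) = -7*((f*f)*a - 136) = -7*(f²*a - 136) = -7*(a*f² - 136) = -7*(-136 + a*f²) = 952 - 7*a*f²)
h = -51153918 (h = 9202*(-5559) = -51153918)
Z = 1/1652471 (Z = 1/((952 - 7*(-204)*34²) + 751) = 1/((952 - 7*(-204)*1156) + 751) = 1/((952 + 1650768) + 751) = 1/(1651720 + 751) = 1/1652471 ≈ 6.0515e-7)
(Z - 35478)*(45913 + h) = (1/1652471 - 35478)*(45913 - 51153918) = -58626366137/1652471*(-51108005) = 2996276613661626685/1652471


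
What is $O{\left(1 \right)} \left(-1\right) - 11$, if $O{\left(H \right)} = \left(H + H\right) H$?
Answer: $-13$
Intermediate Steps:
$O{\left(H \right)} = 2 H^{2}$ ($O{\left(H \right)} = 2 H H = 2 H^{2}$)
$O{\left(1 \right)} \left(-1\right) - 11 = 2 \cdot 1^{2} \left(-1\right) - 11 = 2 \cdot 1 \left(-1\right) - 11 = 2 \left(-1\right) - 11 = -2 - 11 = -13$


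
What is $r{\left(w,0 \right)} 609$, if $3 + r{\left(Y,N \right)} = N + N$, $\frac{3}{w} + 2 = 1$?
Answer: $-1827$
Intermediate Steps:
$w = -3$ ($w = \frac{3}{-2 + 1} = \frac{3}{-1} = 3 \left(-1\right) = -3$)
$r{\left(Y,N \right)} = -3 + 2 N$ ($r{\left(Y,N \right)} = -3 + \left(N + N\right) = -3 + 2 N$)
$r{\left(w,0 \right)} 609 = \left(-3 + 2 \cdot 0\right) 609 = \left(-3 + 0\right) 609 = \left(-3\right) 609 = -1827$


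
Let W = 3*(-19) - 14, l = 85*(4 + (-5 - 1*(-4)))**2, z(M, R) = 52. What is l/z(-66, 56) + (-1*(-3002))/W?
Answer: -101789/3692 ≈ -27.570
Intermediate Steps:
l = 765 (l = 85*(4 + (-5 + 4))**2 = 85*(4 - 1)**2 = 85*3**2 = 85*9 = 765)
W = -71 (W = -57 - 14 = -71)
l/z(-66, 56) + (-1*(-3002))/W = 765/52 - 1*(-3002)/(-71) = 765*(1/52) + 3002*(-1/71) = 765/52 - 3002/71 = -101789/3692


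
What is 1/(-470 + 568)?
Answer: 1/98 ≈ 0.010204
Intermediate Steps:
1/(-470 + 568) = 1/98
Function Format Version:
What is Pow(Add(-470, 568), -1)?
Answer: Rational(1, 98) ≈ 0.010204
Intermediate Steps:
Pow(Add(-470, 568), -1) = Pow(98, -1) = Rational(1, 98)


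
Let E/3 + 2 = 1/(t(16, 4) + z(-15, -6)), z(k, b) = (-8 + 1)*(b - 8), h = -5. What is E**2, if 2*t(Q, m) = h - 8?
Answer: 132496/3721 ≈ 35.608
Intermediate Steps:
t(Q, m) = -13/2 (t(Q, m) = (-5 - 8)/2 = (1/2)*(-13) = -13/2)
z(k, b) = 56 - 7*b (z(k, b) = -7*(-8 + b) = 56 - 7*b)
E = -364/61 (E = -6 + 3/(-13/2 + (56 - 7*(-6))) = -6 + 3/(-13/2 + (56 + 42)) = -6 + 3/(-13/2 + 98) = -6 + 3/(183/2) = -6 + 3*(2/183) = -6 + 2/61 = -364/61 ≈ -5.9672)
E**2 = (-364/61)**2 = 132496/3721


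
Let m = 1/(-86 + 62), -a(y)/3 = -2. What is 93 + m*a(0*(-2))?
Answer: 371/4 ≈ 92.750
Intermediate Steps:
a(y) = 6 (a(y) = -3*(-2) = 6)
m = -1/24 (m = 1/(-24) = -1/24 ≈ -0.041667)
93 + m*a(0*(-2)) = 93 - 1/24*6 = 93 - ¼ = 371/4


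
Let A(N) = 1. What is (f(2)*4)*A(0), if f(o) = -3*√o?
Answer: -12*√2 ≈ -16.971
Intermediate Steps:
(f(2)*4)*A(0) = (-3*√2*4)*1 = -12*√2*1 = -12*√2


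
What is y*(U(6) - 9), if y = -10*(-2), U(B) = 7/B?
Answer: -470/3 ≈ -156.67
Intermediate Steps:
y = 20
y*(U(6) - 9) = 20*(7/6 - 9) = 20*(-47/6) = -470/3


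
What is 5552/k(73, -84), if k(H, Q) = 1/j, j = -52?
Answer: -288704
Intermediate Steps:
k(H, Q) = -1/52 (k(H, Q) = 1/(-52) = -1/52)
5552/k(73, -84) = 5552/(-1/52) = 5552*(-52) = -288704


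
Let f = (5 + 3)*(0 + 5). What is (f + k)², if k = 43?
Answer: 6889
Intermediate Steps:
f = 40 (f = 8*5 = 40)
(f + k)² = (40 + 43)² = 83² = 6889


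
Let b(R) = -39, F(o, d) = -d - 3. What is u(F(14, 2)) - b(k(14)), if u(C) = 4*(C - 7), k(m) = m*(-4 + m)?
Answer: -9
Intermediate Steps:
F(o, d) = -3 - d
u(C) = -28 + 4*C (u(C) = 4*(-7 + C) = -28 + 4*C)
u(F(14, 2)) - b(k(14)) = (-28 + 4*(-3 - 1*2)) - 1*(-39) = (-28 + 4*(-3 - 2)) + 39 = (-28 + 4*(-5)) + 39 = (-28 - 20) + 39 = -48 + 39 = -9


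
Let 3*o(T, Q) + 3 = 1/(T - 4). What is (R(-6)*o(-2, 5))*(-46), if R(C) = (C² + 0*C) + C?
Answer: 4370/3 ≈ 1456.7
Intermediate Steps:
o(T, Q) = -1 + 1/(3*(-4 + T)) (o(T, Q) = -1 + 1/(3*(T - 4)) = -1 + 1/(3*(-4 + T)))
R(C) = C + C² (R(C) = (C² + 0) + C = C² + C = C + C²)
(R(-6)*o(-2, 5))*(-46) = ((-6*(1 - 6))*((13/3 - 1*(-2))/(-4 - 2)))*(-46) = ((-6*(-5))*((13/3 + 2)/(-6)))*(-46) = (30*(-⅙*19/3))*(-46) = (30*(-19/18))*(-46) = -95/3*(-46) = 4370/3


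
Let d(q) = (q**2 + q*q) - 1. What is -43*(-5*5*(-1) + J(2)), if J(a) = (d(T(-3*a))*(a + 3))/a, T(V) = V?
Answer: -17415/2 ≈ -8707.5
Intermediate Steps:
d(q) = -1 + 2*q**2 (d(q) = (q**2 + q**2) - 1 = 2*q**2 - 1 = -1 + 2*q**2)
J(a) = (-1 + 18*a**2)*(3 + a)/a (J(a) = ((-1 + 2*(-3*a)**2)*(a + 3))/a = ((-1 + 2*(9*a**2))*(3 + a))/a = ((-1 + 18*a**2)*(3 + a))/a = (-1 + 18*a**2)*(3 + a)/a)
-43*(-5*5*(-1) + J(2)) = -43*(-5*5*(-1) + (-1 + 18*2**2)*(3 + 2)/2) = -43*(-25*(-1) + (1/2)*(-1 + 18*4)*5) = -43*(25 + (1/2)*(-1 + 72)*5) = -43*(25 + (1/2)*71*5) = -43*(25 + 355/2) = -43*405/2 = -17415/2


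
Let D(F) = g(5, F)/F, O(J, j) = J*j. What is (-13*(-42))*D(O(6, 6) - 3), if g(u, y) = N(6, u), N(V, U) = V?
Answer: 1092/11 ≈ 99.273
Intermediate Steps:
g(u, y) = 6
D(F) = 6/F
(-13*(-42))*D(O(6, 6) - 3) = (-13*(-42))*(6/(6*6 - 3)) = 546*(6/(36 - 3)) = 546*(6/33) = 546*(6*(1/33)) = 546*(2/11) = 1092/11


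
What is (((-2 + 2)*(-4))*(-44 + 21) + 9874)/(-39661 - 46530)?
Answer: -9874/86191 ≈ -0.11456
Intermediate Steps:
(((-2 + 2)*(-4))*(-44 + 21) + 9874)/(-39661 - 46530) = ((0*(-4))*(-23) + 9874)/(-86191) = (0*(-23) + 9874)*(-1/86191) = (0 + 9874)*(-1/86191) = 9874*(-1/86191) = -9874/86191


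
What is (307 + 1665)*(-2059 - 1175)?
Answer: -6377448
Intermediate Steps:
(307 + 1665)*(-2059 - 1175) = 1972*(-3234) = -6377448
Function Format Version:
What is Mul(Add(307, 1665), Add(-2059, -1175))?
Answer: -6377448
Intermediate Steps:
Mul(Add(307, 1665), Add(-2059, -1175)) = Mul(1972, -3234) = -6377448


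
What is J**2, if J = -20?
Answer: 400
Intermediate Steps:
J**2 = (-20)**2 = 400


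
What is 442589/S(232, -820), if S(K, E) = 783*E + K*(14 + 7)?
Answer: -442589/637188 ≈ -0.69460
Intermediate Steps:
S(K, E) = 21*K + 783*E (S(K, E) = 783*E + K*21 = 783*E + 21*K = 21*K + 783*E)
442589/S(232, -820) = 442589/(21*232 + 783*(-820)) = 442589/(4872 - 642060) = 442589/(-637188) = 442589*(-1/637188) = -442589/637188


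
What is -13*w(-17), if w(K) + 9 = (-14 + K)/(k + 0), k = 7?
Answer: 1222/7 ≈ 174.57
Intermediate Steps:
w(K) = -11 + K/7 (w(K) = -9 + (-14 + K)/(7 + 0) = -9 + (-14 + K)/7 = -9 + (-14 + K)*(⅐) = -9 + (-2 + K/7) = -11 + K/7)
-13*w(-17) = -13*(-11 + (⅐)*(-17)) = -13*(-11 - 17/7) = -13*(-94/7) = 1222/7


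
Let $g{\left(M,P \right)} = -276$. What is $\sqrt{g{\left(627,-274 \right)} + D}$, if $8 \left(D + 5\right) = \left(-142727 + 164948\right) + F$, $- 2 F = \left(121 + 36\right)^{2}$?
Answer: $\frac{\sqrt{15297}}{4} \approx 30.92$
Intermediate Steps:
$F = - \frac{24649}{2}$ ($F = - \frac{\left(121 + 36\right)^{2}}{2} = - \frac{157^{2}}{2} = \left(- \frac{1}{2}\right) 24649 = - \frac{24649}{2} \approx -12325.0$)
$D = \frac{19713}{16}$ ($D = -5 + \frac{\left(-142727 + 164948\right) - \frac{24649}{2}}{8} = -5 + \frac{22221 - \frac{24649}{2}}{8} = -5 + \frac{1}{8} \cdot \frac{19793}{2} = -5 + \frac{19793}{16} = \frac{19713}{16} \approx 1232.1$)
$\sqrt{g{\left(627,-274 \right)} + D} = \sqrt{-276 + \frac{19713}{16}} = \sqrt{\frac{15297}{16}} = \frac{\sqrt{15297}}{4}$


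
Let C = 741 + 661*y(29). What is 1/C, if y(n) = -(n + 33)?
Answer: -1/40241 ≈ -2.4850e-5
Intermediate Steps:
y(n) = -33 - n (y(n) = -(33 + n) = -33 - n)
C = -40241 (C = 741 + 661*(-33 - 1*29) = 741 + 661*(-33 - 29) = 741 + 661*(-62) = 741 - 40982 = -40241)
1/C = 1/(-40241) = -1/40241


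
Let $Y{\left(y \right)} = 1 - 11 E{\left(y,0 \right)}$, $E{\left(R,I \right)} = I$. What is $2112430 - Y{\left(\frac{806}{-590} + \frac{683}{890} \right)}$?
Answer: $2112429$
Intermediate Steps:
$Y{\left(y \right)} = 1$ ($Y{\left(y \right)} = 1 - 0 = 1 + 0 = 1$)
$2112430 - Y{\left(\frac{806}{-590} + \frac{683}{890} \right)} = 2112430 - 1 = 2112429$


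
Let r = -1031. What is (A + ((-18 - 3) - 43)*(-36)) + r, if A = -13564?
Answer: -12291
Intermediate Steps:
(A + ((-18 - 3) - 43)*(-36)) + r = (-13564 + ((-18 - 3) - 43)*(-36)) - 1031 = (-13564 + (-21 - 43)*(-36)) - 1031 = (-13564 - 64*(-36)) - 1031 = (-13564 + 2304) - 1031 = -11260 - 1031 = -12291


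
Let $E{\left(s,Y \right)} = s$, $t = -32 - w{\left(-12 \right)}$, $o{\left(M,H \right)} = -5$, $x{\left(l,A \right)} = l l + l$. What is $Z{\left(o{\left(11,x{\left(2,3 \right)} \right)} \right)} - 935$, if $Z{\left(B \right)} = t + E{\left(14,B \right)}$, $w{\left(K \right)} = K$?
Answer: $-941$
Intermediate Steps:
$x{\left(l,A \right)} = l + l^{2}$ ($x{\left(l,A \right)} = l^{2} + l = l + l^{2}$)
$t = -20$ ($t = -32 - -12 = -32 + 12 = -20$)
$Z{\left(B \right)} = -6$ ($Z{\left(B \right)} = -20 + 14 = -6$)
$Z{\left(o{\left(11,x{\left(2,3 \right)} \right)} \right)} - 935 = -6 - 935 = -941$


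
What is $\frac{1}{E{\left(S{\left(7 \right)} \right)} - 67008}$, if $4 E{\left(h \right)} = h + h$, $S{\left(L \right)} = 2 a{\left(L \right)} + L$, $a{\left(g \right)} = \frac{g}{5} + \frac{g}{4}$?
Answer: $- \frac{20}{1340027} \approx -1.4925 \cdot 10^{-5}$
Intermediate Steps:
$a{\left(g \right)} = \frac{9 g}{20}$ ($a{\left(g \right)} = g \frac{1}{5} + g \frac{1}{4} = \frac{g}{5} + \frac{g}{4} = \frac{9 g}{20}$)
$S{\left(L \right)} = \frac{19 L}{10}$ ($S{\left(L \right)} = 2 \frac{9 L}{20} + L = \frac{9 L}{10} + L = \frac{19 L}{10}$)
$E{\left(h \right)} = \frac{h}{2}$ ($E{\left(h \right)} = \frac{h + h}{4} = \frac{2 h}{4} = \frac{h}{2}$)
$\frac{1}{E{\left(S{\left(7 \right)} \right)} - 67008} = \frac{1}{\frac{\frac{19}{10} \cdot 7}{2} - 67008} = \frac{1}{\frac{1}{2} \cdot \frac{133}{10} - 67008} = \frac{1}{\frac{133}{20} - 67008} = \frac{1}{- \frac{1340027}{20}} = - \frac{20}{1340027}$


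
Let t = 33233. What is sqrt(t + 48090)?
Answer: sqrt(81323) ≈ 285.17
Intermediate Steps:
sqrt(t + 48090) = sqrt(33233 + 48090) = sqrt(81323)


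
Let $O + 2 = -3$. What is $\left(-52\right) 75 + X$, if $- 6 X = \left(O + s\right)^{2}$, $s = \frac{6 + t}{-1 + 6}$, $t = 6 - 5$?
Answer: $- \frac{97554}{25} \approx -3902.2$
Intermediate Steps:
$O = -5$ ($O = -2 - 3 = -5$)
$t = 1$
$s = \frac{7}{5}$ ($s = \frac{6 + 1}{-1 + 6} = \frac{7}{5} \approx 1.4$)
$X = - \frac{54}{25}$ ($X = - \frac{\left(-5 + \frac{7}{5}\right)^{2}}{6} = - \frac{\left(- \frac{18}{5}\right)^{2}}{6} = \left(- \frac{1}{6}\right) \frac{324}{25} = - \frac{54}{25} \approx -2.16$)
$\left(-52\right) 75 + X = \left(-52\right) 75 - \frac{54}{25} = -3900 - \frac{54}{25} = - \frac{97554}{25}$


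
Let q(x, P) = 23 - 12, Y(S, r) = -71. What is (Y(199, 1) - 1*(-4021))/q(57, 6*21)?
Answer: 3950/11 ≈ 359.09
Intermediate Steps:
q(x, P) = 11
(Y(199, 1) - 1*(-4021))/q(57, 6*21) = (-71 - 1*(-4021))/11 = (-71 + 4021)*(1/11) = 3950*(1/11) = 3950/11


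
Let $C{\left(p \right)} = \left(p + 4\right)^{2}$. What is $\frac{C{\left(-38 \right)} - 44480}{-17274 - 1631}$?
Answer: $\frac{43324}{18905} \approx 2.2917$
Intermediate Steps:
$C{\left(p \right)} = \left(4 + p\right)^{2}$
$\frac{C{\left(-38 \right)} - 44480}{-17274 - 1631} = \frac{\left(4 - 38\right)^{2} - 44480}{-17274 - 1631} = \frac{\left(-34\right)^{2} - 44480}{-18905} = \left(1156 - 44480\right) \left(- \frac{1}{18905}\right) = \left(-43324\right) \left(- \frac{1}{18905}\right) = \frac{43324}{18905}$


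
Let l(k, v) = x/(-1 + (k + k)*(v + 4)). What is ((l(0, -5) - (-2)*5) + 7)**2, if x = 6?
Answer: 121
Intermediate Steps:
l(k, v) = 6/(-1 + 2*k*(4 + v)) (l(k, v) = 6/(-1 + (k + k)*(v + 4)) = 6/(-1 + (2*k)*(4 + v)) = 6/(-1 + 2*k*(4 + v)))
((l(0, -5) - (-2)*5) + 7)**2 = ((6/(-1 + 8*0 + 2*0*(-5)) - (-2)*5) + 7)**2 = ((6/(-1 + 0 + 0) - 1*(-10)) + 7)**2 = ((6/(-1) + 10) + 7)**2 = ((6*(-1) + 10) + 7)**2 = ((-6 + 10) + 7)**2 = (4 + 7)**2 = 11**2 = 121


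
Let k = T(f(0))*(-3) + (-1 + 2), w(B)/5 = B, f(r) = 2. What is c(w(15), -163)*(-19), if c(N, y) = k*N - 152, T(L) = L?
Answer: 10013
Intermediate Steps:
w(B) = 5*B
k = -5 (k = 2*(-3) + (-1 + 2) = -6 + 1 = -5)
c(N, y) = -152 - 5*N (c(N, y) = -5*N - 152 = -152 - 5*N)
c(w(15), -163)*(-19) = (-152 - 25*15)*(-19) = (-152 - 5*75)*(-19) = (-152 - 375)*(-19) = -527*(-19) = 10013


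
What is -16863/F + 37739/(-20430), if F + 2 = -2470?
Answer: 41870047/8417160 ≈ 4.9744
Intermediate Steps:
F = -2472 (F = -2 - 2470 = -2472)
-16863/F + 37739/(-20430) = -16863/(-2472) + 37739/(-20430) = -16863*(-1/2472) + 37739*(-1/20430) = 5621/824 - 37739/20430 = 41870047/8417160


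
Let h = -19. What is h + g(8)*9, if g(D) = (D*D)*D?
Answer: 4589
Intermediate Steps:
g(D) = D³ (g(D) = D²*D = D³)
h + g(8)*9 = -19 + 8³*9 = -19 + 512*9 = -19 + 4608 = 4589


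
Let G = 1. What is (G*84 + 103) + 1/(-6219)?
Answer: 1162952/6219 ≈ 187.00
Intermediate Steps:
(G*84 + 103) + 1/(-6219) = (1*84 + 103) + 1/(-6219) = (84 + 103) - 1/6219 = 187 - 1/6219 = 1162952/6219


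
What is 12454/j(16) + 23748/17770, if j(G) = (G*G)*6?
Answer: 64446127/6823680 ≈ 9.4445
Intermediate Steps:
j(G) = 6*G² (j(G) = G²*6 = 6*G²)
12454/j(16) + 23748/17770 = 12454/((6*16²)) + 23748/17770 = 12454/((6*256)) + 23748*(1/17770) = 12454/1536 + 11874/8885 = 12454*(1/1536) + 11874/8885 = 6227/768 + 11874/8885 = 64446127/6823680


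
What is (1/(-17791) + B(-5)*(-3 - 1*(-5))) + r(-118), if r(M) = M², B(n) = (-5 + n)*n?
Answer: 249500983/17791 ≈ 14024.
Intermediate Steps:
B(n) = n*(-5 + n)
(1/(-17791) + B(-5)*(-3 - 1*(-5))) + r(-118) = (1/(-17791) + (-5*(-5 - 5))*(-3 - 1*(-5))) + (-118)² = (-1/17791 + (-5*(-10))*(-3 + 5)) + 13924 = (-1/17791 + 50*2) + 13924 = (-1/17791 + 100) + 13924 = 1779099/17791 + 13924 = 249500983/17791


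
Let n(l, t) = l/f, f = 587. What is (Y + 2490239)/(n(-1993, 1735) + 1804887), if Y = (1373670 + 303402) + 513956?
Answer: 2747903729/1059466676 ≈ 2.5937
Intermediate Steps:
Y = 2191028 (Y = 1677072 + 513956 = 2191028)
n(l, t) = l/587
(Y + 2490239)/(n(-1993, 1735) + 1804887) = (2191028 + 2490239)/((1/587)*(-1993) + 1804887) = 4681267/(-1993/587 + 1804887) = 4681267/(1059466676/587) = 4681267*(587/1059466676) = 2747903729/1059466676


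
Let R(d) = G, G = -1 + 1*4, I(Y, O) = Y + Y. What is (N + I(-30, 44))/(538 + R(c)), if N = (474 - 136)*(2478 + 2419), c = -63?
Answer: 1655126/541 ≈ 3059.4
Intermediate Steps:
I(Y, O) = 2*Y
N = 1655186 (N = 338*4897 = 1655186)
G = 3 (G = -1 + 4 = 3)
R(d) = 3
(N + I(-30, 44))/(538 + R(c)) = (1655186 + 2*(-30))/(538 + 3) = (1655186 - 60)/541 = 1655126*(1/541) = 1655126/541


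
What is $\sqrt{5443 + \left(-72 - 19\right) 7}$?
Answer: $3 \sqrt{534} \approx 69.325$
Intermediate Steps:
$\sqrt{5443 + \left(-72 - 19\right) 7} = \sqrt{5443 - 637} = \sqrt{4806} = 3 \sqrt{534}$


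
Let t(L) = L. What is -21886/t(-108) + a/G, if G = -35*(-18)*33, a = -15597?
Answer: 2098729/10395 ≈ 201.90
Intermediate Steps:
G = 20790 (G = 630*33 = 20790)
-21886/t(-108) + a/G = -21886/(-108) - 15597/20790 = -21886*(-1/108) - 15597*1/20790 = 10943/54 - 1733/2310 = 2098729/10395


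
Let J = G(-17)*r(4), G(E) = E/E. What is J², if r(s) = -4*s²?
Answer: 4096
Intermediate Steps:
G(E) = 1
J = -64 (J = 1*(-4*4²) = 1*(-4*16) = 1*(-64) = -64)
J² = (-64)² = 4096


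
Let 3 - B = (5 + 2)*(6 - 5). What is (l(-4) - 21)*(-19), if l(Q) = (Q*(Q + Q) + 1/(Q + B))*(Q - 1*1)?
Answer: 27417/8 ≈ 3427.1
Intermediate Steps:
B = -4 (B = 3 - (5 + 2)*(6 - 5) = 3 - 7 = -4)
l(Q) = (-1 + Q)*(1/(-4 + Q) + 2*Q**2) (l(Q) = (Q*(Q + Q) + 1/(Q - 4))*(Q - 1*1) = (Q*(2*Q) + 1/(-4 + Q))*(Q - 1) = (2*Q**2 + 1/(-4 + Q))*(-1 + Q) = (1/(-4 + Q) + 2*Q**2)*(-1 + Q) = (-1 + Q)*(1/(-4 + Q) + 2*Q**2))
(l(-4) - 21)*(-19) = ((-1 - 4 - 10*(-4)**3 + 2*(-4)**4 + 8*(-4)**2)/(-4 - 4) - 21)*(-19) = ((-1 - 4 - 10*(-64) + 2*256 + 8*16)/(-8) - 21)*(-19) = (-(-1 - 4 + 640 + 512 + 128)/8 - 21)*(-19) = (-1/8*1275 - 21)*(-19) = (-1275/8 - 21)*(-19) = -1443/8*(-19) = 27417/8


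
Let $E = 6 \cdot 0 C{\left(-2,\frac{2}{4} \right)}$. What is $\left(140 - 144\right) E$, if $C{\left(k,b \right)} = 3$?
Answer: $0$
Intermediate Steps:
$E = 0$ ($E = 6 \cdot 0 \cdot 3 = 0 \cdot 3 = 0$)
$\left(140 - 144\right) E = \left(140 - 144\right) 0 = \left(-4\right) 0 = 0$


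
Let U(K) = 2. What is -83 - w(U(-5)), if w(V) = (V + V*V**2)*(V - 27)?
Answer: 167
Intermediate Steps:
w(V) = (-27 + V)*(V + V**3) (w(V) = (V + V**3)*(-27 + V) = (-27 + V)*(V + V**3))
-83 - w(U(-5)) = -83 - 2*(-27 + 2 + 2**3 - 27*2**2) = -83 - 2*(-27 + 2 + 8 - 27*4) = -83 - 2*(-27 + 2 + 8 - 108) = -83 - 2*(-125) = -83 - 1*(-250) = -83 + 250 = 167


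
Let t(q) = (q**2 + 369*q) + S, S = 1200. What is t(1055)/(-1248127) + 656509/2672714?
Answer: -3199072344637/3335886506678 ≈ -0.95899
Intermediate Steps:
t(q) = 1200 + q**2 + 369*q (t(q) = (q**2 + 369*q) + 1200 = 1200 + q**2 + 369*q)
t(1055)/(-1248127) + 656509/2672714 = (1200 + 1055**2 + 369*1055)/(-1248127) + 656509/2672714 = (1200 + 1113025 + 389295)*(-1/1248127) + 656509*(1/2672714) = 1503520*(-1/1248127) + 656509/2672714 = -1503520/1248127 + 656509/2672714 = -3199072344637/3335886506678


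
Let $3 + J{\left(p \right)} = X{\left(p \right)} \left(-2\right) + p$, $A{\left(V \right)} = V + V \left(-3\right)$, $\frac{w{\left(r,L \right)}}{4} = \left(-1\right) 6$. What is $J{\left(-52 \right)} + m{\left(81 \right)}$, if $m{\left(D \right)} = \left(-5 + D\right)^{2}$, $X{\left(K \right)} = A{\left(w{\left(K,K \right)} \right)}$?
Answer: $5625$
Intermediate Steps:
$w{\left(r,L \right)} = -24$ ($w{\left(r,L \right)} = 4 \left(\left(-1\right) 6\right) = 4 \left(-6\right) = -24$)
$A{\left(V \right)} = - 2 V$ ($A{\left(V \right)} = V - 3 V = - 2 V$)
$X{\left(K \right)} = 48$ ($X{\left(K \right)} = \left(-2\right) \left(-24\right) = 48$)
$J{\left(p \right)} = -99 + p$ ($J{\left(p \right)} = -3 + \left(48 \left(-2\right) + p\right) = -3 + \left(-96 + p\right) = -99 + p$)
$J{\left(-52 \right)} + m{\left(81 \right)} = \left(-99 - 52\right) + \left(-5 + 81\right)^{2} = -151 + 76^{2} = -151 + 5776 = 5625$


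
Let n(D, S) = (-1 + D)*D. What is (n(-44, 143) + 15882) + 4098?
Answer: 21960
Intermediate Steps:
n(D, S) = D*(-1 + D)
(n(-44, 143) + 15882) + 4098 = (-44*(-1 - 44) + 15882) + 4098 = (-44*(-45) + 15882) + 4098 = (1980 + 15882) + 4098 = 17862 + 4098 = 21960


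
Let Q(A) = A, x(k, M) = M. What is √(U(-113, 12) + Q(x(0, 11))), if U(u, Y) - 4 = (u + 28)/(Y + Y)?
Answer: 5*√66/12 ≈ 3.3850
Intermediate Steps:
U(u, Y) = 4 + (28 + u)/(2*Y) (U(u, Y) = 4 + (u + 28)/(Y + Y) = 4 + (28 + u)/((2*Y)) = 4 + (28 + u)*(1/(2*Y)) = 4 + (28 + u)/(2*Y))
√(U(-113, 12) + Q(x(0, 11))) = √((½)*(28 - 113 + 8*12)/12 + 11) = √((½)*(1/12)*(28 - 113 + 96) + 11) = √((½)*(1/12)*11 + 11) = √(11/24 + 11) = √(275/24) = 5*√66/12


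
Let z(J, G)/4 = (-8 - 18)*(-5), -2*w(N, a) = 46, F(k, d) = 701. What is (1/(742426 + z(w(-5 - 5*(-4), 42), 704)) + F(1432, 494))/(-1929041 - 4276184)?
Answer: -520805147/4610147092850 ≈ -0.00011297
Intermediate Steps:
w(N, a) = -23 (w(N, a) = -½*46 = -23)
z(J, G) = 520 (z(J, G) = 4*((-8 - 18)*(-5)) = 4*(-26*(-5)) = 4*130 = 520)
(1/(742426 + z(w(-5 - 5*(-4), 42), 704)) + F(1432, 494))/(-1929041 - 4276184) = (1/(742426 + 520) + 701)/(-1929041 - 4276184) = (1/742946 + 701)/(-6205225) = (1/742946 + 701)*(-1/6205225) = (520805147/742946)*(-1/6205225) = -520805147/4610147092850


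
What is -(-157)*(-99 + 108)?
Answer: 1413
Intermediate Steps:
-(-157)*(-99 + 108) = -(-157)*9 = -1*(-1413) = 1413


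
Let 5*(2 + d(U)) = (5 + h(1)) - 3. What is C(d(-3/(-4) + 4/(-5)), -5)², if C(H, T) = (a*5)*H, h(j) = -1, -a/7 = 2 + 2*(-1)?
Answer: 0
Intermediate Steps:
a = 0 (a = -7*(2 + 2*(-1)) = -7*(2 - 2) = -7*0 = 0)
d(U) = -9/5 (d(U) = -2 + ((5 - 1) - 3)/5 = -2 + (4 - 3)/5 = -2 + (⅕)*1 = -2 + ⅕ = -9/5)
C(H, T) = 0 (C(H, T) = (0*5)*H = 0*H = 0)
C(d(-3/(-4) + 4/(-5)), -5)² = 0² = 0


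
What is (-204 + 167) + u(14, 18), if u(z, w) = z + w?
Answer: -5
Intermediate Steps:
u(z, w) = w + z
(-204 + 167) + u(14, 18) = (-204 + 167) + (18 + 14) = -37 + 32 = -5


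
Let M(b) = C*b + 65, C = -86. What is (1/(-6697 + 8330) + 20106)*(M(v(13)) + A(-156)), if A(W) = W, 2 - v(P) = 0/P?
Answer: -8635105037/1633 ≈ -5.2879e+6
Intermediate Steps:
v(P) = 2 (v(P) = 2 - 0/P = 2 - 1*0 = 2 + 0 = 2)
M(b) = 65 - 86*b (M(b) = -86*b + 65 = 65 - 86*b)
(1/(-6697 + 8330) + 20106)*(M(v(13)) + A(-156)) = (1/(-6697 + 8330) + 20106)*((65 - 86*2) - 156) = (1/1633 + 20106)*((65 - 172) - 156) = (1/1633 + 20106)*(-107 - 156) = (32833099/1633)*(-263) = -8635105037/1633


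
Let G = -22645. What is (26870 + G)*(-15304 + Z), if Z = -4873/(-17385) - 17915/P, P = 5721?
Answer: -428813012655430/6630639 ≈ -6.4671e+7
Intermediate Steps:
Z = -94524614/33153195 (Z = -4873/(-17385) - 17915/5721 = -4873*(-1/17385) - 17915*1/5721 = 4873/17385 - 17915/5721 = -94524614/33153195 ≈ -2.8511)
(26870 + G)*(-15304 + Z) = (26870 - 22645)*(-15304 - 94524614/33153195) = 4225*(-507471020894/33153195) = -428813012655430/6630639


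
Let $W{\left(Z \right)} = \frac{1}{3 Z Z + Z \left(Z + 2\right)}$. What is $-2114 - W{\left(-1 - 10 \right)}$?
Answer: $- \frac{976669}{462} \approx -2114.0$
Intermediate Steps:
$W{\left(Z \right)} = \frac{1}{3 Z^{2} + Z \left(2 + Z\right)}$
$-2114 - W{\left(-1 - 10 \right)} = -2114 - \frac{1}{2 \left(-1 - 10\right) \left(1 + 2 \left(-1 - 10\right)\right)} = -2114 - \frac{1}{2 \left(-11\right) \left(1 + 2 \left(-11\right)\right)} = -2114 - \frac{1}{2} \left(- \frac{1}{11}\right) \frac{1}{1 - 22} = -2114 - \frac{1}{2} \left(- \frac{1}{11}\right) \frac{1}{-21} = -2114 - \frac{1}{2} \left(- \frac{1}{11}\right) \left(- \frac{1}{21}\right) = -2114 - \frac{1}{462} = - \frac{976669}{462}$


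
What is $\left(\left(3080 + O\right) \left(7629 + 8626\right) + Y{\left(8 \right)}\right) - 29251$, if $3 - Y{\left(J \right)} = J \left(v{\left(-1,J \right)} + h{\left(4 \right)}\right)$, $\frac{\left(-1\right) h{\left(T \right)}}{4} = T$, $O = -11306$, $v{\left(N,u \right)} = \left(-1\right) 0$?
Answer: $-133742750$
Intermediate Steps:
$v{\left(N,u \right)} = 0$
$h{\left(T \right)} = - 4 T$
$Y{\left(J \right)} = 3 + 16 J$ ($Y{\left(J \right)} = 3 - J \left(0 - 16\right) = 3 - J \left(-16\right) = 3 - - 16 J = 3 + 16 J$)
$\left(\left(3080 + O\right) \left(7629 + 8626\right) + Y{\left(8 \right)}\right) - 29251 = \left(\left(3080 - 11306\right) \left(7629 + 8626\right) + \left(3 + 16 \cdot 8\right)\right) - 29251 = \left(\left(-8226\right) 16255 + \left(3 + 128\right)\right) - 29251 = \left(-133713630 + 131\right) - 29251 = -133713499 - 29251 = -133742750$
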